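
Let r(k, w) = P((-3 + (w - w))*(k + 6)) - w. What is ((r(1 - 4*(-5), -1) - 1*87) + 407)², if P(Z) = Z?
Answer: 57600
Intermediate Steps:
r(k, w) = -18 - w - 3*k (r(k, w) = (-3 + (w - w))*(k + 6) - w = (-3 + 0)*(6 + k) - w = -3*(6 + k) - w = (-18 - 3*k) - w = -18 - w - 3*k)
((r(1 - 4*(-5), -1) - 1*87) + 407)² = (((-18 - 1*(-1) - 3*(1 - 4*(-5))) - 1*87) + 407)² = (((-18 + 1 - 3*(1 + 20)) - 87) + 407)² = (((-18 + 1 - 3*21) - 87) + 407)² = (((-18 + 1 - 63) - 87) + 407)² = ((-80 - 87) + 407)² = (-167 + 407)² = 240² = 57600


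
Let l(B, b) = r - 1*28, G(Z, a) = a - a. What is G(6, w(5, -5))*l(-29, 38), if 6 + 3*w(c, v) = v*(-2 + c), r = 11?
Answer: 0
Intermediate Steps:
w(c, v) = -2 + v*(-2 + c)/3 (w(c, v) = -2 + (v*(-2 + c))/3 = -2 + v*(-2 + c)/3)
G(Z, a) = 0
l(B, b) = -17 (l(B, b) = 11 - 1*28 = 11 - 28 = -17)
G(6, w(5, -5))*l(-29, 38) = 0*(-17) = 0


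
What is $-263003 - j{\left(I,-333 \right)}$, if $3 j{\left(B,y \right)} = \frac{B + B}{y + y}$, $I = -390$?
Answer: $- \frac{87580129}{333} \approx -2.63 \cdot 10^{5}$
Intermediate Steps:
$j{\left(B,y \right)} = \frac{B}{3 y}$ ($j{\left(B,y \right)} = \frac{\left(B + B\right) \frac{1}{y + y}}{3} = \frac{2 B \frac{1}{2 y}}{3} = \frac{B \frac{1}{y}}{3} = \frac{B}{3 y}$)
$-263003 - j{\left(I,-333 \right)} = -263003 - \frac{1}{3} \left(-390\right) \frac{1}{-333} = -263003 - \frac{1}{3} \left(-390\right) \left(- \frac{1}{333}\right) = -263003 - \frac{130}{333} = - \frac{87580129}{333}$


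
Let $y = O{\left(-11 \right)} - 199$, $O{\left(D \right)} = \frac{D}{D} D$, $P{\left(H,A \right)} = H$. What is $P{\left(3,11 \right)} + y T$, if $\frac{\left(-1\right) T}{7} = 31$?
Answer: $45573$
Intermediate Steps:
$T = -217$ ($T = \left(-7\right) 31 = -217$)
$O{\left(D \right)} = D$ ($O{\left(D \right)} = 1 D = D$)
$y = -210$ ($y = -11 - 199 = -210$)
$P{\left(3,11 \right)} + y T = 3 - -45570 = 3 + 45570 = 45573$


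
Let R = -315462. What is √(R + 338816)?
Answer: √23354 ≈ 152.82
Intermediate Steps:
√(R + 338816) = √(-315462 + 338816) = √23354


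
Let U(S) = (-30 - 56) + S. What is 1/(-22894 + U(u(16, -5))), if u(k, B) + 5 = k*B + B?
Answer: -1/23070 ≈ -4.3346e-5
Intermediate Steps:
u(k, B) = -5 + B + B*k (u(k, B) = -5 + (k*B + B) = -5 + (B*k + B) = -5 + (B + B*k) = -5 + B + B*k)
U(S) = -86 + S
1/(-22894 + U(u(16, -5))) = 1/(-22894 + (-86 + (-5 - 5 - 5*16))) = 1/(-22894 + (-86 + (-5 - 5 - 80))) = 1/(-22894 + (-86 - 90)) = 1/(-22894 - 176) = 1/(-23070) = -1/23070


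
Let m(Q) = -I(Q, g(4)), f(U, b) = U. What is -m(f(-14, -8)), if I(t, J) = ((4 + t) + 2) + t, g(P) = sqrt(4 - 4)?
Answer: -22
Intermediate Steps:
g(P) = 0 (g(P) = sqrt(0) = 0)
I(t, J) = 6 + 2*t (I(t, J) = (6 + t) + t = 6 + 2*t)
m(Q) = -6 - 2*Q (m(Q) = -(6 + 2*Q) = -6 - 2*Q)
-m(f(-14, -8)) = -(-6 - 2*(-14)) = -(-6 + 28) = -1*22 = -22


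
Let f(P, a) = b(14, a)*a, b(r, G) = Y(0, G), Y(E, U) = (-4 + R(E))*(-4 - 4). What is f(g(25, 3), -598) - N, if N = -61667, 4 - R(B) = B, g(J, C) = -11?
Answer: 61667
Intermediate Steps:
R(B) = 4 - B
Y(E, U) = 8*E (Y(E, U) = (-4 + (4 - E))*(-4 - 4) = -E*(-8) = 8*E)
b(r, G) = 0 (b(r, G) = 8*0 = 0)
f(P, a) = 0 (f(P, a) = 0*a = 0)
f(g(25, 3), -598) - N = 0 - 1*(-61667) = 0 + 61667 = 61667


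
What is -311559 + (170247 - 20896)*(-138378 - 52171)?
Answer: -28458995258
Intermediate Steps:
-311559 + (170247 - 20896)*(-138378 - 52171) = -311559 + 149351*(-190549) = -311559 - 28458683699 = -28458995258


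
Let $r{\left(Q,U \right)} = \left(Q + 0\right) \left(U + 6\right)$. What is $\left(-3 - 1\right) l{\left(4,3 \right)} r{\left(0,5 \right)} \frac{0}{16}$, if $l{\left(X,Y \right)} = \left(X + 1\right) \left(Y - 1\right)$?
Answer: $0$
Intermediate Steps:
$r{\left(Q,U \right)} = Q \left(6 + U\right)$
$l{\left(X,Y \right)} = \left(1 + X\right) \left(-1 + Y\right)$
$\left(-3 - 1\right) l{\left(4,3 \right)} r{\left(0,5 \right)} \frac{0}{16} = \left(-3 - 1\right) \left(-1 + 3 - 4 + 4 \cdot 3\right) 0 \left(6 + 5\right) \frac{0}{16} = - 4 \left(-1 + 3 - 4 + 12\right) 0 \cdot 11 \cdot 0 \cdot \frac{1}{16} = \left(-4\right) 10 \cdot 0 \cdot 0 = \left(-40\right) 0 \cdot 0 = 0 \cdot 0 = 0$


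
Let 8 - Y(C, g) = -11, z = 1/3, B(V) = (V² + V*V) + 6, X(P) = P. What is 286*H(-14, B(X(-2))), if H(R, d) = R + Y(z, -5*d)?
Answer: 1430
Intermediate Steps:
B(V) = 6 + 2*V² (B(V) = (V² + V²) + 6 = 2*V² + 6 = 6 + 2*V²)
z = ⅓ ≈ 0.33333
Y(C, g) = 19 (Y(C, g) = 8 - 1*(-11) = 8 + 11 = 19)
H(R, d) = 19 + R (H(R, d) = R + 19 = 19 + R)
286*H(-14, B(X(-2))) = 286*(19 - 14) = 286*5 = 1430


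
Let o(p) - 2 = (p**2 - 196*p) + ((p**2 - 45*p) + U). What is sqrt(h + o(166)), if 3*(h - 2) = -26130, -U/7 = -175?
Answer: 5*sqrt(305) ≈ 87.321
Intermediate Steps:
U = 1225 (U = -7*(-175) = 1225)
h = -8708 (h = 2 + (1/3)*(-26130) = 2 - 8710 = -8708)
o(p) = 1227 - 241*p + 2*p**2 (o(p) = 2 + ((p**2 - 196*p) + ((p**2 - 45*p) + 1225)) = 2 + ((p**2 - 196*p) + (1225 + p**2 - 45*p)) = 2 + (1225 - 241*p + 2*p**2) = 1227 - 241*p + 2*p**2)
sqrt(h + o(166)) = sqrt(-8708 + (1227 - 241*166 + 2*166**2)) = sqrt(-8708 + (1227 - 40006 + 2*27556)) = sqrt(-8708 + (1227 - 40006 + 55112)) = sqrt(-8708 + 16333) = sqrt(7625) = 5*sqrt(305)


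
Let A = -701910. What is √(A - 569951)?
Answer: I*√1271861 ≈ 1127.8*I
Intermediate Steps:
√(A - 569951) = √(-701910 - 569951) = √(-1271861) = I*√1271861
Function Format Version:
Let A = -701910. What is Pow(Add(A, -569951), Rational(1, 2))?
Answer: Mul(I, Pow(1271861, Rational(1, 2))) ≈ Mul(1127.8, I)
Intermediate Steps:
Pow(Add(A, -569951), Rational(1, 2)) = Pow(Add(-701910, -569951), Rational(1, 2)) = Pow(-1271861, Rational(1, 2)) = Mul(I, Pow(1271861, Rational(1, 2)))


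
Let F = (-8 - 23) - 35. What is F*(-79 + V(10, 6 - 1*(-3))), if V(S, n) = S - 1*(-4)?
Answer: 4290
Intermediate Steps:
V(S, n) = 4 + S (V(S, n) = S + 4 = 4 + S)
F = -66 (F = -31 - 35 = -66)
F*(-79 + V(10, 6 - 1*(-3))) = -66*(-79 + (4 + 10)) = -66*(-79 + 14) = -66*(-65) = 4290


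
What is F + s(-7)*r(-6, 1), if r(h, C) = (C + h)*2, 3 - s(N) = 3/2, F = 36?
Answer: 21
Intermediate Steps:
s(N) = 3/2 (s(N) = 3 - 3/2 = 3/2)
r(h, C) = 2*C + 2*h
F + s(-7)*r(-6, 1) = 36 + 3*(2*1 + 2*(-6))/2 = 36 + 3*(2 - 12)/2 = 36 + (3/2)*(-10) = 36 - 15 = 21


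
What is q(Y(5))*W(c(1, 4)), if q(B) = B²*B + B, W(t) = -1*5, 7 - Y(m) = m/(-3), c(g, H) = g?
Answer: -89050/27 ≈ -3298.1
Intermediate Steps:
Y(m) = 7 + m/3 (Y(m) = 7 - m/(-3) = 7 - m*(-1)/3 = 7 - (-1)*m/3 = 7 + m/3)
W(t) = -5
q(B) = B + B³ (q(B) = B³ + B = B + B³)
q(Y(5))*W(c(1, 4)) = ((7 + (⅓)*5) + (7 + (⅓)*5)³)*(-5) = ((7 + 5/3) + (7 + 5/3)³)*(-5) = (26/3 + (26/3)³)*(-5) = (26/3 + 17576/27)*(-5) = (17810/27)*(-5) = -89050/27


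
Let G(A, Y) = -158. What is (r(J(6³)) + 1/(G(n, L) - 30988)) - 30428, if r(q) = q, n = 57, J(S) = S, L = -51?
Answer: -940982953/31146 ≈ -30212.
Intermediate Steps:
(r(J(6³)) + 1/(G(n, L) - 30988)) - 30428 = (6³ + 1/(-158 - 30988)) - 30428 = (216 + 1/(-31146)) - 30428 = (216 - 1/31146) - 30428 = 6727535/31146 - 30428 = -940982953/31146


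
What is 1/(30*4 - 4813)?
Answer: -1/4693 ≈ -0.00021308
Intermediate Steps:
1/(30*4 - 4813) = 1/(120 - 4813) = 1/(-4693) = -1/4693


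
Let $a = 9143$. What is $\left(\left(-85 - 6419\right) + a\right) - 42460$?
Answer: $-39821$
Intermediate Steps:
$\left(\left(-85 - 6419\right) + a\right) - 42460 = \left(\left(-85 - 6419\right) + 9143\right) - 42460 = \left(-6504 + 9143\right) - 42460 = 2639 - 42460 = -39821$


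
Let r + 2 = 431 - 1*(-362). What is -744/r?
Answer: -744/791 ≈ -0.94058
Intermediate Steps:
r = 791 (r = -2 + (431 - 1*(-362)) = -2 + (431 + 362) = -2 + 793 = 791)
-744/r = -744/791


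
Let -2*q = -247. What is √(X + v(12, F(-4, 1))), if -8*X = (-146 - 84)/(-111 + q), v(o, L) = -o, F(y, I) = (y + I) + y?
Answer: I*√970/10 ≈ 3.1145*I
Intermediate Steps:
q = 247/2 (q = -½*(-247) = 247/2 ≈ 123.50)
F(y, I) = I + 2*y (F(y, I) = (I + y) + y = I + 2*y)
X = 23/10 (X = -(-146 - 84)/(8*(-111 + 247/2)) = -(-115)/(4*25/2) = -(-115)*2/(4*25) = -⅛*(-92/5) = 23/10 ≈ 2.3000)
√(X + v(12, F(-4, 1))) = √(23/10 - 1*12) = √(23/10 - 12) = √(-97/10) = I*√970/10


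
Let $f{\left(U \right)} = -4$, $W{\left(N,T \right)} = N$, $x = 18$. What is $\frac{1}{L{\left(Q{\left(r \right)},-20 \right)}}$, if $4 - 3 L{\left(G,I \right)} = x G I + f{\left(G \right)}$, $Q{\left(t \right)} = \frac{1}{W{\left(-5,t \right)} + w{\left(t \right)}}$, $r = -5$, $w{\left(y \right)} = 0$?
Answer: $- \frac{3}{64} \approx -0.046875$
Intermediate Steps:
$Q{\left(t \right)} = - \frac{1}{5}$ ($Q{\left(t \right)} = \frac{1}{-5 + 0} = \frac{1}{-5} = - \frac{1}{5}$)
$L{\left(G,I \right)} = \frac{8}{3} - 6 G I$ ($L{\left(G,I \right)} = \frac{4}{3} - \frac{18 G I - 4}{3} = \frac{4}{3} - \frac{-4 + 18 G I}{3} = \frac{4}{3} - \left(- \frac{4}{3} + 6 G I\right) = \frac{8}{3} - 6 G I$)
$\frac{1}{L{\left(Q{\left(r \right)},-20 \right)}} = \frac{1}{\frac{8}{3} - \left(- \frac{6}{5}\right) \left(-20\right)} = \frac{1}{\frac{8}{3} - 24} = \frac{1}{- \frac{64}{3}} = - \frac{3}{64}$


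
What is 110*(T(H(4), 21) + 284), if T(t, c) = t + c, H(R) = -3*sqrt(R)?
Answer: 32890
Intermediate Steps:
T(t, c) = c + t
110*(T(H(4), 21) + 284) = 110*((21 - 3*sqrt(4)) + 284) = 110*((21 - 3*2) + 284) = 110*((21 - 6) + 284) = 110*(15 + 284) = 110*299 = 32890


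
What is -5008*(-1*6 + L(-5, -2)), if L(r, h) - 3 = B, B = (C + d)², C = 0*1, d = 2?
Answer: -5008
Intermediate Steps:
C = 0
B = 4 (B = (0 + 2)² = 2² = 4)
L(r, h) = 7 (L(r, h) = 3 + 4 = 7)
-5008*(-1*6 + L(-5, -2)) = -5008*(-1*6 + 7) = -5008*(-6 + 7) = -5008*1 = -5008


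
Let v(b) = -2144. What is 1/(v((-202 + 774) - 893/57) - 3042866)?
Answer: -1/3045010 ≈ -3.2841e-7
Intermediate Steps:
1/(v((-202 + 774) - 893/57) - 3042866) = 1/(-2144 - 3042866) = 1/(-3045010) = -1/3045010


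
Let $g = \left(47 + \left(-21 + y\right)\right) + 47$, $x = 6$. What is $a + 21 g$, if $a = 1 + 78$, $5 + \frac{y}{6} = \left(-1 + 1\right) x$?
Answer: $982$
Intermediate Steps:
$y = -30$ ($y = -30 + 6 \left(-1 + 1\right) 6 = -30 + 6 \cdot 0 \cdot 6 = -30 + 6 \cdot 0 = -30 + 0 = -30$)
$a = 79$
$g = 43$ ($g = \left(47 - 51\right) + 47 = -4 + 47 = 43$)
$a + 21 g = 79 + 21 \cdot 43 = 79 + 903 = 982$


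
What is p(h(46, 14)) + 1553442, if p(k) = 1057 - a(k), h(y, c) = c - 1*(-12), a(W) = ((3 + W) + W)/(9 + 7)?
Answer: 24871929/16 ≈ 1.5545e+6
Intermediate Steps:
a(W) = 3/16 + W/8 (a(W) = (3 + 2*W)/16 = (3 + 2*W)*(1/16) = 3/16 + W/8)
h(y, c) = 12 + c (h(y, c) = c + 12 = 12 + c)
p(k) = 16909/16 - k/8 (p(k) = 1057 - (3/16 + k/8) = 1057 + (-3/16 - k/8) = 16909/16 - k/8)
p(h(46, 14)) + 1553442 = (16909/16 - (12 + 14)/8) + 1553442 = (16909/16 - ⅛*26) + 1553442 = (16909/16 - 13/4) + 1553442 = 16857/16 + 1553442 = 24871929/16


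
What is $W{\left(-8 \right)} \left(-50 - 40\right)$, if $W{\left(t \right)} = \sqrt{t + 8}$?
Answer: $0$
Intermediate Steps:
$W{\left(t \right)} = \sqrt{8 + t}$
$W{\left(-8 \right)} \left(-50 - 40\right) = \sqrt{8 - 8} \left(-50 - 40\right) = \sqrt{0} \left(-90\right) = 0 \left(-90\right) = 0$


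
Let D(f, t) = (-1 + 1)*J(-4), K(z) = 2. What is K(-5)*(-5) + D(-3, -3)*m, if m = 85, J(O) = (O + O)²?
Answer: -10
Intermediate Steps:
J(O) = 4*O² (J(O) = (2*O)² = 4*O²)
D(f, t) = 0 (D(f, t) = (-1 + 1)*(4*(-4)²) = 0*(4*16) = 0*64 = 0)
K(-5)*(-5) + D(-3, -3)*m = 2*(-5) + 0*85 = -10 + 0 = -10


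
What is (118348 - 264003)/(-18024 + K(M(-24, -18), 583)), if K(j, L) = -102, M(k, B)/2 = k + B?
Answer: 145655/18126 ≈ 8.0357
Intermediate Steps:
M(k, B) = 2*B + 2*k (M(k, B) = 2*(k + B) = 2*(B + k) = 2*B + 2*k)
(118348 - 264003)/(-18024 + K(M(-24, -18), 583)) = (118348 - 264003)/(-18024 - 102) = -145655/(-18126) = -145655*(-1/18126) = 145655/18126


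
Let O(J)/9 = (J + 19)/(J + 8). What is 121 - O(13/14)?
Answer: 12614/125 ≈ 100.91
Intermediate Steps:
O(J) = 9*(19 + J)/(8 + J) (O(J) = 9*((J + 19)/(J + 8)) = 9*((19 + J)/(8 + J)) = 9*(19 + J)/(8 + J))
121 - O(13/14) = 121 - 9*(19 + 13/14)/(8 + 13/14) = 121 - 9*279/(125/14*14) = 121 - 9*14*279/(125*14) = 121 - 1*2511/125 = 121 - 2511/125 = 12614/125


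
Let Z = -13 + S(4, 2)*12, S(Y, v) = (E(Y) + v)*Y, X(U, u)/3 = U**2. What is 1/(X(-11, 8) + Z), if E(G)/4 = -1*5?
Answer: -1/514 ≈ -0.0019455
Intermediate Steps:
X(U, u) = 3*U**2
E(G) = -20 (E(G) = 4*(-1*5) = 4*(-5) = -20)
S(Y, v) = Y*(-20 + v) (S(Y, v) = (-20 + v)*Y = Y*(-20 + v))
Z = -877 (Z = -13 + (4*(-20 + 2))*12 = -13 + (4*(-18))*12 = -13 - 72*12 = -13 - 864 = -877)
1/(X(-11, 8) + Z) = 1/(3*(-11)**2 - 877) = 1/(3*121 - 877) = 1/(363 - 877) = 1/(-514) = -1/514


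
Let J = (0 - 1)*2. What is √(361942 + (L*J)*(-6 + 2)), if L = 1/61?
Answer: √1346786670/61 ≈ 601.62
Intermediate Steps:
J = -2 (J = -1*2 = -2)
L = 1/61 ≈ 0.016393
√(361942 + (L*J)*(-6 + 2)) = √(361942 + ((1/61)*(-2))*(-6 + 2)) = √(361942 - 2/61*(-4)) = √(361942 + 8/61) = √(22078470/61) = √1346786670/61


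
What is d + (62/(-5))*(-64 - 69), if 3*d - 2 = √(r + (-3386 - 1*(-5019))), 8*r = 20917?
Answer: 24748/15 + √67962/12 ≈ 1671.6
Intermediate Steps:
r = 20917/8 (r = (⅛)*20917 = 20917/8 ≈ 2614.6)
d = ⅔ + √67962/12 (d = ⅔ + √(20917/8 + (-3386 - 1*(-5019)))/3 = ⅔ + √(20917/8 + (-3386 + 5019))/3 = ⅔ + √(20917/8 + 1633)/3 = ⅔ + √(33981/8)/3 = ⅔ + (√67962/4)/3 = ⅔ + √67962/12 ≈ 22.391)
d + (62/(-5))*(-64 - 69) = (⅔ + √67962/12) + (62/(-5))*(-64 - 69) = (⅔ + √67962/12) + (62*(-⅕))*(-133) = (⅔ + √67962/12) - 62/5*(-133) = (⅔ + √67962/12) + 8246/5 = 24748/15 + √67962/12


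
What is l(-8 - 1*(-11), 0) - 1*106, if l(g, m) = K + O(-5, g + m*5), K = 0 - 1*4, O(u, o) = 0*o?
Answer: -110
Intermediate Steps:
O(u, o) = 0
K = -4 (K = 0 - 4 = -4)
l(g, m) = -4 (l(g, m) = -4 + 0 = -4)
l(-8 - 1*(-11), 0) - 1*106 = -4 - 1*106 = -4 - 106 = -110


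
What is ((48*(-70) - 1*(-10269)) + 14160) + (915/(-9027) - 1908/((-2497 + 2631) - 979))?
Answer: 53575628192/2542605 ≈ 21071.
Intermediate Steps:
((48*(-70) - 1*(-10269)) + 14160) + (915/(-9027) - 1908/((-2497 + 2631) - 979)) = ((-3360 + 10269) + 14160) + (915*(-1/9027) - 1908/(134 - 979)) = (6909 + 14160) + (-305/3009 - 1908/(-845)) = 21069 + (-305/3009 - 1908*(-1/845)) = 21069 + (-305/3009 + 1908/845) = 21069 + 5483447/2542605 = 53575628192/2542605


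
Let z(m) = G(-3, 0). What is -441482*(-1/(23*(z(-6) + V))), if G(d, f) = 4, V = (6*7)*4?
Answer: 220741/1978 ≈ 111.60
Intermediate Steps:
V = 168 (V = 42*4 = 168)
z(m) = 4
-441482*(-1/(23*(z(-6) + V))) = -441482*(-1/(23*(4 + 168))) = -441482/((-23*172)) = -441482/(-3956) = -441482*(-1/3956) = 220741/1978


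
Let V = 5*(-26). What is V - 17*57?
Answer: -1099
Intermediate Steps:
V = -130
V - 17*57 = -130 - 17*57 = -130 - 969 = -1099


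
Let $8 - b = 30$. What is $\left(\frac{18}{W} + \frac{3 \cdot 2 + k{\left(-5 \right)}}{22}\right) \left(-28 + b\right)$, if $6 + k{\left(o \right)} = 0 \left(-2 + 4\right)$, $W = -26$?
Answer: $\frac{450}{13} \approx 34.615$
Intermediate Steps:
$b = -22$ ($b = 8 - 30 = -22$)
$k{\left(o \right)} = -6$ ($k{\left(o \right)} = -6 + 0 \left(-2 + 4\right) = -6 + 0 \cdot 2 = -6 + 0 = -6$)
$\left(\frac{18}{W} + \frac{3 \cdot 2 + k{\left(-5 \right)}}{22}\right) \left(-28 + b\right) = \left(\frac{18}{-26} + \frac{3 \cdot 2 - 6}{22}\right) \left(-28 - 22\right) = \left(18 \left(- \frac{1}{26}\right) + \left(6 - 6\right) \frac{1}{22}\right) \left(-50\right) = \left(- \frac{9}{13} + 0 \cdot \frac{1}{22}\right) \left(-50\right) = \left(- \frac{9}{13} + 0\right) \left(-50\right) = \left(- \frac{9}{13}\right) \left(-50\right) = \frac{450}{13}$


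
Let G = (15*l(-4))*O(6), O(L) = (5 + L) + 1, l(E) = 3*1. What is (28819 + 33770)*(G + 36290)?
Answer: 2305152870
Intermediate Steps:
l(E) = 3
O(L) = 6 + L
G = 540 (G = (15*3)*(6 + 6) = 45*12 = 540)
(28819 + 33770)*(G + 36290) = (28819 + 33770)*(540 + 36290) = 62589*36830 = 2305152870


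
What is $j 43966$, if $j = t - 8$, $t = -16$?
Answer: $-1055184$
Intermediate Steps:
$j = -24$ ($j = -16 - 8 = -24$)
$j 43966 = \left(-24\right) 43966 = -1055184$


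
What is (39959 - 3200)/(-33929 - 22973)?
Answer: -36759/56902 ≈ -0.64601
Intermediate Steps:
(39959 - 3200)/(-33929 - 22973) = 36759/(-56902) = 36759*(-1/56902) = -36759/56902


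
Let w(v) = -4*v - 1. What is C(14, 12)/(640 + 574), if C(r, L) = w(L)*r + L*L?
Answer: -271/607 ≈ -0.44646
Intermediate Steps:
w(v) = -1 - 4*v
C(r, L) = L**2 + r*(-1 - 4*L) (C(r, L) = (-1 - 4*L)*r + L*L = r*(-1 - 4*L) + L**2 = L**2 + r*(-1 - 4*L))
C(14, 12)/(640 + 574) = (12**2 - 1*14*(1 + 4*12))/(640 + 574) = (144 - 1*14*(1 + 48))/1214 = (144 - 1*14*49)*(1/1214) = (144 - 686)*(1/1214) = -542*1/1214 = -271/607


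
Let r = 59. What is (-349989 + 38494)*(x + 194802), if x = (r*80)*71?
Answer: -165068053390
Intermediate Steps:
x = 335120 (x = (59*80)*71 = 4720*71 = 335120)
(-349989 + 38494)*(x + 194802) = (-349989 + 38494)*(335120 + 194802) = -311495*529922 = -165068053390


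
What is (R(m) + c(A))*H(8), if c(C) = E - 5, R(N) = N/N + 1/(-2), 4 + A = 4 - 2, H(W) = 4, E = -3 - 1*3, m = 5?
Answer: -42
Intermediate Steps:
E = -6 (E = -3 - 3 = -6)
A = -2 (A = -4 + (4 - 2) = -4 + 2 = -2)
R(N) = ½ (R(N) = 1 + 1*(-½) = 1 - ½ = ½)
c(C) = -11 (c(C) = -6 - 5 = -11)
(R(m) + c(A))*H(8) = (½ - 11)*4 = -21/2*4 = -42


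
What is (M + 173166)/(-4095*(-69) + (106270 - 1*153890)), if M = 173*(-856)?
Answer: 25078/234935 ≈ 0.10674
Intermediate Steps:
M = -148088
(M + 173166)/(-4095*(-69) + (106270 - 1*153890)) = (-148088 + 173166)/(-4095*(-69) + (106270 - 1*153890)) = 25078/(282555 + (106270 - 153890)) = 25078/(282555 - 47620) = 25078/234935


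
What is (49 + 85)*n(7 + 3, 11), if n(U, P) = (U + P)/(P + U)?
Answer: 134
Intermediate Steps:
n(U, P) = 1 (n(U, P) = (P + U)/(P + U) = 1)
(49 + 85)*n(7 + 3, 11) = (49 + 85)*1 = 134*1 = 134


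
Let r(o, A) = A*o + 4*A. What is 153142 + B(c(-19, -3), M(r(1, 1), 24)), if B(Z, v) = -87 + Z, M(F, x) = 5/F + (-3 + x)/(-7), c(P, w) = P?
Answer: 153036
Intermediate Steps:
r(o, A) = 4*A + A*o
M(F, x) = 3/7 + 5/F - x/7 (M(F, x) = 5/F + (-3 + x)*(-1/7) = 5/F + (3/7 - x/7) = 3/7 + 5/F - x/7)
153142 + B(c(-19, -3), M(r(1, 1), 24)) = 153142 + (-87 - 19) = 153142 - 106 = 153036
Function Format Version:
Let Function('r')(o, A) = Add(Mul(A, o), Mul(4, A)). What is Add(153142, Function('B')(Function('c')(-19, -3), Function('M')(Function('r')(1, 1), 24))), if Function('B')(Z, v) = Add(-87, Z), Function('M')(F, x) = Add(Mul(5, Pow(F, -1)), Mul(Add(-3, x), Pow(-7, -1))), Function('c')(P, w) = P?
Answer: 153036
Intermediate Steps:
Function('r')(o, A) = Add(Mul(4, A), Mul(A, o))
Function('M')(F, x) = Add(Rational(3, 7), Mul(5, Pow(F, -1)), Mul(Rational(-1, 7), x)) (Function('M')(F, x) = Add(Mul(5, Pow(F, -1)), Mul(Add(-3, x), Rational(-1, 7))) = Add(Mul(5, Pow(F, -1)), Add(Rational(3, 7), Mul(Rational(-1, 7), x))) = Add(Rational(3, 7), Mul(5, Pow(F, -1)), Mul(Rational(-1, 7), x)))
Add(153142, Function('B')(Function('c')(-19, -3), Function('M')(Function('r')(1, 1), 24))) = Add(153142, Add(-87, -19)) = Add(153142, -106) = 153036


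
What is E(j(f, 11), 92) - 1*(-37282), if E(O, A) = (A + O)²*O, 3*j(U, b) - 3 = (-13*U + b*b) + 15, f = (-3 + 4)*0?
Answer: 24945889/27 ≈ 9.2392e+5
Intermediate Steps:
f = 0 (f = 1*0 = 0)
j(U, b) = 6 - 13*U/3 + b²/3 (j(U, b) = 1 + ((-13*U + b*b) + 15)/3 = 1 + ((-13*U + b²) + 15)/3 = 1 + ((b² - 13*U) + 15)/3 = 1 + (15 + b² - 13*U)/3 = 1 + (5 - 13*U/3 + b²/3) = 6 - 13*U/3 + b²/3)
E(O, A) = O*(A + O)²
E(j(f, 11), 92) - 1*(-37282) = (6 - 13/3*0 + (⅓)*11²)*(92 + (6 - 13/3*0 + (⅓)*11²))² - 1*(-37282) = (6 + 0 + (⅓)*121)*(92 + (6 + 0 + (⅓)*121))² + 37282 = (6 + 0 + 121/3)*(92 + (6 + 0 + 121/3))² + 37282 = 139*(92 + 139/3)²/3 + 37282 = 139*(415/3)²/3 + 37282 = (139/3)*(172225/9) + 37282 = 23939275/27 + 37282 = 24945889/27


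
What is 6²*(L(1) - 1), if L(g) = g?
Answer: 0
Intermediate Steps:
6²*(L(1) - 1) = 6²*(1 - 1) = 36*0 = 0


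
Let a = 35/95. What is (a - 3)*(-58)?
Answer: 2900/19 ≈ 152.63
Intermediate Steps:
a = 7/19 (a = 35*(1/95) = 7/19 ≈ 0.36842)
(a - 3)*(-58) = (7/19 - 3)*(-58) = -50/19*(-58) = 2900/19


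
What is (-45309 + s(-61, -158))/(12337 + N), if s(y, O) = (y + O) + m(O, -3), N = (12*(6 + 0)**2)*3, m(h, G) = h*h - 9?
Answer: -20573/13633 ≈ -1.5091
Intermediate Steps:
m(h, G) = -9 + h**2 (m(h, G) = h**2 - 9 = -9 + h**2)
N = 1296 (N = (12*6**2)*3 = (12*36)*3 = 432*3 = 1296)
s(y, O) = -9 + O + y + O**2 (s(y, O) = (y + O) + (-9 + O**2) = (O + y) + (-9 + O**2) = -9 + O + y + O**2)
(-45309 + s(-61, -158))/(12337 + N) = (-45309 + (-9 - 158 - 61 + (-158)**2))/(12337 + 1296) = (-45309 + (-9 - 158 - 61 + 24964))/13633 = (-45309 + 24736)*(1/13633) = -20573*1/13633 = -20573/13633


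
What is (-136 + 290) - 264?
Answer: -110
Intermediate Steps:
(-136 + 290) - 264 = 154 - 264 = -110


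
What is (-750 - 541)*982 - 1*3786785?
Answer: -5054547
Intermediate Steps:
(-750 - 541)*982 - 1*3786785 = -1291*982 - 3786785 = -1267762 - 3786785 = -5054547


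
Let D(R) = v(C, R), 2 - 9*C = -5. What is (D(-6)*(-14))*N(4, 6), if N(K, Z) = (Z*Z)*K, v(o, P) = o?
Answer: -1568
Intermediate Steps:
C = 7/9 (C = 2/9 - 1/9*(-5) = 2/9 + 5/9 = 7/9 ≈ 0.77778)
D(R) = 7/9
N(K, Z) = K*Z**2 (N(K, Z) = Z**2*K = K*Z**2)
(D(-6)*(-14))*N(4, 6) = ((7/9)*(-14))*(4*6**2) = -392*36/9 = -98/9*144 = -1568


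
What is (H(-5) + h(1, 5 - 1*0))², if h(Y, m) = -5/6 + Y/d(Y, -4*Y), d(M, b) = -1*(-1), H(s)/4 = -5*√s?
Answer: (1 - 120*I*√5)²/36 ≈ -2000.0 - 14.907*I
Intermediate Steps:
H(s) = -20*√s (H(s) = 4*(-5*√s) = -20*√s)
d(M, b) = 1
h(Y, m) = -⅚ + Y (h(Y, m) = -5/6 + Y/1 = -5*⅙ + Y*1 = -⅚ + Y)
(H(-5) + h(1, 5 - 1*0))² = (-20*I*√5 + (-⅚ + 1))² = (-20*I*√5 + ⅙)² = (⅙ - 20*I*√5)²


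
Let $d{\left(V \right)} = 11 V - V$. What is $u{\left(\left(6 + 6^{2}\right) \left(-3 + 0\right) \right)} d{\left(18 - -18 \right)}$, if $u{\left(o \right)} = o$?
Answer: $-45360$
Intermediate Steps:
$d{\left(V \right)} = 10 V$
$u{\left(\left(6 + 6^{2}\right) \left(-3 + 0\right) \right)} d{\left(18 - -18 \right)} = \left(6 + 6^{2}\right) \left(-3 + 0\right) 10 \left(18 - -18\right) = \left(6 + 36\right) \left(-3\right) 10 \left(18 + 18\right) = 42 \left(-3\right) 10 \cdot 36 = \left(-126\right) 360 = -45360$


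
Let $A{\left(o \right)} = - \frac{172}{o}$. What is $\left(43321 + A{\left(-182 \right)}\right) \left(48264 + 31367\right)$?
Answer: $\frac{313929052407}{91} \approx 3.4498 \cdot 10^{9}$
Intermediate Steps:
$\left(43321 + A{\left(-182 \right)}\right) \left(48264 + 31367\right) = \left(43321 - \frac{172}{-182}\right) \left(48264 + 31367\right) = \left(43321 - - \frac{86}{91}\right) 79631 = \left(43321 + \frac{86}{91}\right) 79631 = \frac{3942297}{91} \cdot 79631 = \frac{313929052407}{91}$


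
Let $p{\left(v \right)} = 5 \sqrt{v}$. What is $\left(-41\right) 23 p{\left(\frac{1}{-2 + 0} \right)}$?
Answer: $- \frac{4715 i \sqrt{2}}{2} \approx - 3334.0 i$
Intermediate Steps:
$\left(-41\right) 23 p{\left(\frac{1}{-2 + 0} \right)} = \left(-41\right) 23 \cdot 5 \sqrt{\frac{1}{-2 + 0}} = - 943 \cdot 5 \sqrt{\frac{1}{-2}} = - 943 \cdot 5 \sqrt{- \frac{1}{2}} = - 943 \cdot 5 \frac{i \sqrt{2}}{2} = - 943 \frac{5 i \sqrt{2}}{2} = - \frac{4715 i \sqrt{2}}{2}$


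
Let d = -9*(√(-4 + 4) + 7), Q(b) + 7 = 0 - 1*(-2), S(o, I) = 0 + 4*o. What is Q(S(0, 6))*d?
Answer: 315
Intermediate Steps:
S(o, I) = 4*o
Q(b) = -5 (Q(b) = -7 + (0 - 1*(-2)) = -7 + (0 + 2) = -7 + 2 = -5)
d = -63 (d = -9*(√0 + 7) = -9*(0 + 7) = -9*7 = -63)
Q(S(0, 6))*d = -5*(-63) = 315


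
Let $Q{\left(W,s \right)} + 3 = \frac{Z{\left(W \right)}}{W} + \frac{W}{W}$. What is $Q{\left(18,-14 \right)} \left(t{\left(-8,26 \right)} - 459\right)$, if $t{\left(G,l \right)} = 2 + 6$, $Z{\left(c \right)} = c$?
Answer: $451$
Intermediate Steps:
$t{\left(G,l \right)} = 8$
$Q{\left(W,s \right)} = -1$ ($Q{\left(W,s \right)} = -3 + \left(\frac{W}{W} + \frac{W}{W}\right) = -3 + \left(1 + 1\right) = -3 + 2 = -1$)
$Q{\left(18,-14 \right)} \left(t{\left(-8,26 \right)} - 459\right) = - (8 - 459) = \left(-1\right) \left(-451\right) = 451$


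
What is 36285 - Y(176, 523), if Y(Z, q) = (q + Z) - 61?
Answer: 35647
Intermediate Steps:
Y(Z, q) = -61 + Z + q (Y(Z, q) = (Z + q) - 61 = -61 + Z + q)
36285 - Y(176, 523) = 36285 - (-61 + 176 + 523) = 36285 - 1*638 = 36285 - 638 = 35647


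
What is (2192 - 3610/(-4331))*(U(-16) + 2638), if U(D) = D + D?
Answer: 24749604172/4331 ≈ 5.7145e+6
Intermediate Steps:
U(D) = 2*D
(2192 - 3610/(-4331))*(U(-16) + 2638) = (2192 - 3610/(-4331))*(2*(-16) + 2638) = (2192 - 3610*(-1/4331))*(-32 + 2638) = (2192 + 3610/4331)*2606 = (9497162/4331)*2606 = 24749604172/4331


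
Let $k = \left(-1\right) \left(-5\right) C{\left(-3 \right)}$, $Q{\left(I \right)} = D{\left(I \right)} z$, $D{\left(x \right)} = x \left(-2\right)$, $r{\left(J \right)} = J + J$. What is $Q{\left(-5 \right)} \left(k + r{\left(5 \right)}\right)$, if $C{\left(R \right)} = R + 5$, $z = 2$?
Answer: $400$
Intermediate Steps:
$C{\left(R \right)} = 5 + R$
$r{\left(J \right)} = 2 J$
$D{\left(x \right)} = - 2 x$
$Q{\left(I \right)} = - 4 I$ ($Q{\left(I \right)} = - 2 I 2 = - 4 I$)
$k = 10$ ($k = \left(-1\right) \left(-5\right) \left(5 - 3\right) = 5 \cdot 2 = 10$)
$Q{\left(-5 \right)} \left(k + r{\left(5 \right)}\right) = \left(-4\right) \left(-5\right) \left(10 + 2 \cdot 5\right) = 20 \left(10 + 10\right) = 20 \cdot 20 = 400$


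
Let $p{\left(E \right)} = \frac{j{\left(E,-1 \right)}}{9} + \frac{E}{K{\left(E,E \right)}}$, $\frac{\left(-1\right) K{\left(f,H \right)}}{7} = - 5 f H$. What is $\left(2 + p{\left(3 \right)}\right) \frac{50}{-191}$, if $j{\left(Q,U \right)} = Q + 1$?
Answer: $- \frac{7730}{12033} \approx -0.6424$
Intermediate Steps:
$j{\left(Q,U \right)} = 1 + Q$
$K{\left(f,H \right)} = 35 H f$ ($K{\left(f,H \right)} = - 7 \left(- 5 f H\right) = - 7 \left(- 5 H f\right) = 35 H f$)
$p{\left(E \right)} = \frac{1}{9} + \frac{E}{9} + \frac{1}{35 E}$ ($p{\left(E \right)} = \frac{1 + E}{9} + \frac{E}{35 E E} = \left(1 + E\right) \frac{1}{9} + \frac{E}{35 E^{2}} = \left(\frac{1}{9} + \frac{E}{9}\right) + E \frac{1}{35 E^{2}} = \left(\frac{1}{9} + \frac{E}{9}\right) + \frac{1}{35 E} = \frac{1}{9} + \frac{E}{9} + \frac{1}{35 E}$)
$\left(2 + p{\left(3 \right)}\right) \frac{50}{-191} = \left(2 + \frac{9 + 35 \cdot 3 \left(1 + 3\right)}{315 \cdot 3}\right) \frac{50}{-191} = \left(2 + \frac{1}{315} \cdot \frac{1}{3} \left(9 + 35 \cdot 3 \cdot 4\right)\right) 50 \left(- \frac{1}{191}\right) = \left(2 + \frac{1}{315} \cdot \frac{1}{3} \left(9 + 420\right)\right) \left(- \frac{50}{191}\right) = \left(2 + \frac{1}{315} \cdot \frac{1}{3} \cdot 429\right) \left(- \frac{50}{191}\right) = \left(2 + \frac{143}{315}\right) \left(- \frac{50}{191}\right) = \frac{773}{315} \left(- \frac{50}{191}\right) = - \frac{7730}{12033}$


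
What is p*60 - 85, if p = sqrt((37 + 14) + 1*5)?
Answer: -85 + 120*sqrt(14) ≈ 364.00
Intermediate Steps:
p = 2*sqrt(14) (p = sqrt(51 + 5) = sqrt(56) = 2*sqrt(14) ≈ 7.4833)
p*60 - 85 = (2*sqrt(14))*60 - 85 = 120*sqrt(14) - 85 = -85 + 120*sqrt(14)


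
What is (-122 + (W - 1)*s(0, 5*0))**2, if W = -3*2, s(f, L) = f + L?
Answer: 14884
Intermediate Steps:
s(f, L) = L + f
W = -6
(-122 + (W - 1)*s(0, 5*0))**2 = (-122 + (-6 - 1)*(5*0 + 0))**2 = (-122 - 7*(0 + 0))**2 = (-122 - 7*0)**2 = (-122 + 0)**2 = (-122)**2 = 14884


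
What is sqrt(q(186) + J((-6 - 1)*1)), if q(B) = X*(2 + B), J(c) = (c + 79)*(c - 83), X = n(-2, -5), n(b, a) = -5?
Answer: 2*I*sqrt(1855) ≈ 86.139*I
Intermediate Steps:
X = -5
J(c) = (-83 + c)*(79 + c) (J(c) = (79 + c)*(-83 + c) = (-83 + c)*(79 + c))
q(B) = -10 - 5*B (q(B) = -5*(2 + B) = -10 - 5*B)
sqrt(q(186) + J((-6 - 1)*1)) = sqrt((-10 - 5*186) + (-6557 + ((-6 - 1)*1)**2 - 4*(-6 - 1))) = sqrt((-10 - 930) + (-6557 + (-7*1)**2 - (-28))) = sqrt(-940 + (-6557 + (-7)**2 - 4*(-7))) = sqrt(-940 + (-6557 + 49 + 28)) = sqrt(-940 - 6480) = sqrt(-7420) = 2*I*sqrt(1855)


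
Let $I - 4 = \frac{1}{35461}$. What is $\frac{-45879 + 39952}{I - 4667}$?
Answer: $\frac{210177347}{165354642} \approx 1.2711$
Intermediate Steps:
$I = \frac{141845}{35461}$ ($I = 4 + \frac{1}{35461} = \frac{141845}{35461} \approx 4.0$)
$\frac{-45879 + 39952}{I - 4667} = \frac{-45879 + 39952}{\frac{141845}{35461} - 4667} = - \frac{5927}{- \frac{165354642}{35461}} = \left(-5927\right) \left(- \frac{35461}{165354642}\right) = \frac{210177347}{165354642}$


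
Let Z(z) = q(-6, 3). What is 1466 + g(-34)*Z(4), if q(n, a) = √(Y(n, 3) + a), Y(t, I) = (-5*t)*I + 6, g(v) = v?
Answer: 1466 - 102*√11 ≈ 1127.7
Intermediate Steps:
Y(t, I) = 6 - 5*I*t (Y(t, I) = -5*I*t + 6 = 6 - 5*I*t)
q(n, a) = √(6 + a - 15*n) (q(n, a) = √((6 - 5*3*n) + a) = √((6 - 15*n) + a) = √(6 + a - 15*n))
Z(z) = 3*√11 (Z(z) = √(6 + 3 - 15*(-6)) = √(6 + 3 + 90) = √99 = 3*√11)
1466 + g(-34)*Z(4) = 1466 - 102*√11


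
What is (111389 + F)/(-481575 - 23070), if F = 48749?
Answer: -160138/504645 ≈ -0.31733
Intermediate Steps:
(111389 + F)/(-481575 - 23070) = (111389 + 48749)/(-481575 - 23070) = 160138/(-504645) = 160138*(-1/504645) = -160138/504645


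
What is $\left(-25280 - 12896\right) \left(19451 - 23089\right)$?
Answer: $138884288$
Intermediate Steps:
$\left(-25280 - 12896\right) \left(19451 - 23089\right) = - 38176 \left(19451 - 23089\right) = \left(-38176\right) \left(-3638\right) = 138884288$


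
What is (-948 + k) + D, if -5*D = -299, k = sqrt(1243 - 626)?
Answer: -4441/5 + sqrt(617) ≈ -863.36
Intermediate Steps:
k = sqrt(617) ≈ 24.839
D = 299/5 (D = -1/5*(-299) = 299/5 ≈ 59.800)
(-948 + k) + D = (-948 + sqrt(617)) + 299/5 = -4441/5 + sqrt(617)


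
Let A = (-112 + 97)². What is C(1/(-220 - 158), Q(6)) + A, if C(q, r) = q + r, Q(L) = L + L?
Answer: 89585/378 ≈ 237.00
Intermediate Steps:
Q(L) = 2*L
A = 225 (A = (-15)² = 225)
C(1/(-220 - 158), Q(6)) + A = (1/(-220 - 158) + 2*6) + 225 = (1/(-378) + 12) + 225 = (-1/378 + 12) + 225 = 4535/378 + 225 = 89585/378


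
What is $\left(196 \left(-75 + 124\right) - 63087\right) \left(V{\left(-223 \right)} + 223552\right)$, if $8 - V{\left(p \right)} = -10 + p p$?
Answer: $-9297538203$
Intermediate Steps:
$V{\left(p \right)} = 18 - p^{2}$ ($V{\left(p \right)} = 8 - \left(-10 + p p\right) = 8 - \left(-10 + p^{2}\right) = 18 - p^{2}$)
$\left(196 \left(-75 + 124\right) - 63087\right) \left(V{\left(-223 \right)} + 223552\right) = \left(196 \left(-75 + 124\right) - 63087\right) \left(\left(18 - \left(-223\right)^{2}\right) + 223552\right) = \left(196 \cdot 49 + \left(-67658 + 4571\right)\right) \left(\left(18 - 49729\right) + 223552\right) = \left(9604 - 63087\right) \left(\left(18 - 49729\right) + 223552\right) = - 53483 \left(-49711 + 223552\right) = \left(-53483\right) 173841 = -9297538203$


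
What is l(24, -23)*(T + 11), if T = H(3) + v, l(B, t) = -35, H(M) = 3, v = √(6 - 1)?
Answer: -490 - 35*√5 ≈ -568.26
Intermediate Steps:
v = √5 ≈ 2.2361
T = 3 + √5 ≈ 5.2361
l(24, -23)*(T + 11) = -35*((3 + √5) + 11) = -35*(14 + √5) = -490 - 35*√5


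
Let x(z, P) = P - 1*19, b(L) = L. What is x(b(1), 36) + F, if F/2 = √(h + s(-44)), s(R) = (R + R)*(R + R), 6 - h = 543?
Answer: 17 + 2*√7207 ≈ 186.79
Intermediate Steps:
h = -537 (h = 6 - 1*543 = 6 - 543 = -537)
s(R) = 4*R² (s(R) = (2*R)*(2*R) = 4*R²)
F = 2*√7207 (F = 2*√(-537 + 4*(-44)²) = 2*√(-537 + 4*1936) = 2*√(-537 + 7744) = 2*√7207 ≈ 169.79)
x(z, P) = -19 + P (x(z, P) = P - 19 = -19 + P)
x(b(1), 36) + F = (-19 + 36) + 2*√7207 = 17 + 2*√7207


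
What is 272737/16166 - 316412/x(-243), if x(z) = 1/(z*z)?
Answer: -302042507558471/16166 ≈ -1.8684e+10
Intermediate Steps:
x(z) = z⁻² (x(z) = 1/(z²) = z⁻²)
272737/16166 - 316412/x(-243) = 272737/16166 - 316412/((-243)⁻²) = 272737*(1/16166) - 316412/1/59049 = 272737/16166 - 316412*59049 = 272737/16166 - 18683812188 = -302042507558471/16166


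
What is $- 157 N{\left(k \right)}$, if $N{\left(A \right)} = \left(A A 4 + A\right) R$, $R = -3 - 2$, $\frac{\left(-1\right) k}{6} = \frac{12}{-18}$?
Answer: $53380$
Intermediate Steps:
$k = 4$ ($k = - 6 \frac{12}{-18} = - 6 \cdot 12 \left(- \frac{1}{18}\right) = \left(-6\right) \left(- \frac{2}{3}\right) = 4$)
$R = -5$
$N{\left(A \right)} = - 20 A^{2} - 5 A$ ($N{\left(A \right)} = \left(A A 4 + A\right) \left(-5\right) = \left(A^{2} \cdot 4 + A\right) \left(-5\right) = \left(4 A^{2} + A\right) \left(-5\right) = \left(A + 4 A^{2}\right) \left(-5\right) = - 20 A^{2} - 5 A$)
$- 157 N{\left(k \right)} = - 157 \left(\left(-5\right) 4 \left(1 + 4 \cdot 4\right)\right) = - 157 \left(\left(-5\right) 4 \left(1 + 16\right)\right) = - 157 \left(\left(-5\right) 4 \cdot 17\right) = \left(-157\right) \left(-340\right) = 53380$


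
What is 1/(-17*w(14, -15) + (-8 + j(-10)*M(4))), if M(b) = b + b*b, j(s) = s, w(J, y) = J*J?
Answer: -1/3540 ≈ -0.00028249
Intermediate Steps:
w(J, y) = J**2
M(b) = b + b**2
1/(-17*w(14, -15) + (-8 + j(-10)*M(4))) = 1/(-17*14**2 + (-8 - 40*(1 + 4))) = 1/(-17*196 + (-8 - 40*5)) = 1/(-3332 + (-8 - 10*20)) = 1/(-3332 + (-8 - 200)) = 1/(-3332 - 208) = 1/(-3540) = -1/3540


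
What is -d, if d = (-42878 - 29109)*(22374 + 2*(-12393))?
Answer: -173632644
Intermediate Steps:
d = 173632644 (d = -71987*(22374 - 24786) = -71987*(-2412) = 173632644)
-d = -1*173632644 = -173632644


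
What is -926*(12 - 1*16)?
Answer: 3704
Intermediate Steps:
-926*(12 - 1*16) = -926*(12 - 16) = -926*(-4) = 3704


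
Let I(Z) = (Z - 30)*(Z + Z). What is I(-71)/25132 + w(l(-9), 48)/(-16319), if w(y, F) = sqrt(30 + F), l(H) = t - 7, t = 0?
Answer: 7171/12566 - sqrt(78)/16319 ≈ 0.57013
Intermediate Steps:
l(H) = -7 (l(H) = 0 - 7 = -7)
I(Z) = 2*Z*(-30 + Z) (I(Z) = (-30 + Z)*(2*Z) = 2*Z*(-30 + Z))
I(-71)/25132 + w(l(-9), 48)/(-16319) = (2*(-71)*(-30 - 71))/25132 + sqrt(30 + 48)/(-16319) = (2*(-71)*(-101))*(1/25132) + sqrt(78)*(-1/16319) = 14342*(1/25132) - sqrt(78)/16319 = 7171/12566 - sqrt(78)/16319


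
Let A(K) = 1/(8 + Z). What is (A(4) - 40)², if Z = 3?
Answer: 192721/121 ≈ 1592.7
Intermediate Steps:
A(K) = 1/11 (A(K) = 1/(8 + 3) = 1/11)
(A(4) - 40)² = (1/11 - 40)² = (-439/11)² = 192721/121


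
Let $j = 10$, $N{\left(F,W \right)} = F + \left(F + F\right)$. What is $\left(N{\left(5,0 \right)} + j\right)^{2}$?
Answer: $625$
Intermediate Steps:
$N{\left(F,W \right)} = 3 F$ ($N{\left(F,W \right)} = F + 2 F = 3 F$)
$\left(N{\left(5,0 \right)} + j\right)^{2} = \left(3 \cdot 5 + 10\right)^{2} = \left(15 + 10\right)^{2} = 25^{2} = 625$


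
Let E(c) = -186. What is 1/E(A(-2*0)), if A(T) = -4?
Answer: -1/186 ≈ -0.0053763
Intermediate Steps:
1/E(A(-2*0)) = 1/(-186) = -1/186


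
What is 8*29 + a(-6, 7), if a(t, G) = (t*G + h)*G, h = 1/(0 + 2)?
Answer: -117/2 ≈ -58.500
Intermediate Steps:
h = ½ (h = 1/2 = ½ ≈ 0.50000)
a(t, G) = G*(½ + G*t) (a(t, G) = (t*G + ½)*G = (G*t + ½)*G = (½ + G*t)*G = G*(½ + G*t))
8*29 + a(-6, 7) = 8*29 + 7*(½ + 7*(-6)) = 232 + 7*(½ - 42) = 232 + 7*(-83/2) = 232 - 581/2 = -117/2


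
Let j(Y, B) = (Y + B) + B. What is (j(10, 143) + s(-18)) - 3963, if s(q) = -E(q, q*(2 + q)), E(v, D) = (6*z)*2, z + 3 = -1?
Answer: -3619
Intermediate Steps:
z = -4 (z = -3 - 1 = -4)
E(v, D) = -48 (E(v, D) = (6*(-4))*2 = -24*2 = -48)
j(Y, B) = Y + 2*B (j(Y, B) = (B + Y) + B = Y + 2*B)
s(q) = 48 (s(q) = -1*(-48) = 48)
(j(10, 143) + s(-18)) - 3963 = ((10 + 2*143) + 48) - 3963 = ((10 + 286) + 48) - 3963 = (296 + 48) - 3963 = 344 - 3963 = -3619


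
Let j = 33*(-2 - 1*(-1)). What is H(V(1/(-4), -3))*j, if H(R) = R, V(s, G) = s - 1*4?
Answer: 561/4 ≈ 140.25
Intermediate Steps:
V(s, G) = -4 + s (V(s, G) = s - 4 = -4 + s)
j = -33 (j = 33*(-2 + 1) = 33*(-1) = -33)
H(V(1/(-4), -3))*j = (-4 + 1/(-4))*(-33) = (-4 - ¼)*(-33) = -17/4*(-33) = 561/4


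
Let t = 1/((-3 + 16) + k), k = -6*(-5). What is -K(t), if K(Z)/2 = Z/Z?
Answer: -2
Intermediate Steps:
k = 30
t = 1/43 (t = 1/((-3 + 16) + 30) = 1/(13 + 30) = 1/43 ≈ 0.023256)
K(Z) = 2 (K(Z) = 2*(Z/Z) = 2*1 = 2)
-K(t) = -1*2 = -2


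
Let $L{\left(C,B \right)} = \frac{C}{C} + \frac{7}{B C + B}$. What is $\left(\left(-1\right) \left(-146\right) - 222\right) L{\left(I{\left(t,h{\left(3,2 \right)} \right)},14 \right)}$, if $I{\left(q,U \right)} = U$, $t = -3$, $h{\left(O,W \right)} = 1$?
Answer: $-95$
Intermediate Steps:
$L{\left(C,B \right)} = 1 + \frac{7}{B + B C}$
$\left(\left(-1\right) \left(-146\right) - 222\right) L{\left(I{\left(t,h{\left(3,2 \right)} \right)},14 \right)} = \left(\left(-1\right) \left(-146\right) - 222\right) \frac{7 + 14 + 14 \cdot 1}{14 \left(1 + 1\right)} = \left(146 - 222\right) \frac{7 + 14 + 14}{14 \cdot 2} = - 76 \cdot \frac{1}{14} \cdot \frac{1}{2} \cdot 35 = \left(-76\right) \frac{5}{4} = -95$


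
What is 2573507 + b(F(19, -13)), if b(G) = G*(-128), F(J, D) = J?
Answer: 2571075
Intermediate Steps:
b(G) = -128*G
2573507 + b(F(19, -13)) = 2573507 - 128*19 = 2573507 - 2432 = 2571075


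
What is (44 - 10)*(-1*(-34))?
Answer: 1156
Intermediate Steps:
(44 - 10)*(-1*(-34)) = 34*34 = 1156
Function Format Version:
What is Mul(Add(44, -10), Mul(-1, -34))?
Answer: 1156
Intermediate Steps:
Mul(Add(44, -10), Mul(-1, -34)) = Mul(34, 34) = 1156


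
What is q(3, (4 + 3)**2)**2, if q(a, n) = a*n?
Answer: 21609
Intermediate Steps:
q(3, (4 + 3)**2)**2 = (3*(4 + 3)**2)**2 = (3*7**2)**2 = (3*49)**2 = 147**2 = 21609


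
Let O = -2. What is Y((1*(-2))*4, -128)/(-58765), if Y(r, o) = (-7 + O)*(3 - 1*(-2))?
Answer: 9/11753 ≈ 0.00076576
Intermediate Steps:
Y(r, o) = -45 (Y(r, o) = (-7 - 2)*(3 - 1*(-2)) = -9*(3 + 2) = -9*5 = -45)
Y((1*(-2))*4, -128)/(-58765) = -45/(-58765) = -45*(-1/58765) = 9/11753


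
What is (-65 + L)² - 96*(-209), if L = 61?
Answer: 20080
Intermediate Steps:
(-65 + L)² - 96*(-209) = (-65 + 61)² - 96*(-209) = (-4)² + 20064 = 16 + 20064 = 20080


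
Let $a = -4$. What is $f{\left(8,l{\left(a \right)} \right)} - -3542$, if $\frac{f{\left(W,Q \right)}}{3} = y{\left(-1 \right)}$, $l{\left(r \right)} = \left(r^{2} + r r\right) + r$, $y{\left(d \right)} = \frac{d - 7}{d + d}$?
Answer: $3554$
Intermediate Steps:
$y{\left(d \right)} = \frac{-7 + d}{2 d}$
$l{\left(r \right)} = r + 2 r^{2}$ ($l{\left(r \right)} = \left(r^{2} + r^{2}\right) + r = 2 r^{2} + r = r + 2 r^{2}$)
$f{\left(W,Q \right)} = 12$ ($f{\left(W,Q \right)} = 3 \frac{-7 - 1}{2 \left(-1\right)} = 3 \cdot \frac{1}{2} \left(-1\right) \left(-8\right) = 3 \cdot 4 = 12$)
$f{\left(8,l{\left(a \right)} \right)} - -3542 = 12 - -3542 = 12 + 3542 = 3554$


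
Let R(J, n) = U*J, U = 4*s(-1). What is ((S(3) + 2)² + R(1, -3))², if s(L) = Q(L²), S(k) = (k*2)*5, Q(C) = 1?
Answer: 1056784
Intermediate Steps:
S(k) = 10*k (S(k) = (2*k)*5 = 10*k)
s(L) = 1
U = 4 (U = 4*1 = 4)
R(J, n) = 4*J
((S(3) + 2)² + R(1, -3))² = ((10*3 + 2)² + 4*1)² = ((30 + 2)² + 4)² = (32² + 4)² = (1024 + 4)² = 1028² = 1056784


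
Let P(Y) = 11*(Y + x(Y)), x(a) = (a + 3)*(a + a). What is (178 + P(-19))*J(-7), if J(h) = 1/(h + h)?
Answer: -951/2 ≈ -475.50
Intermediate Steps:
x(a) = 2*a*(3 + a) (x(a) = (3 + a)*(2*a) = 2*a*(3 + a))
P(Y) = 11*Y + 22*Y*(3 + Y) (P(Y) = 11*(Y + 2*Y*(3 + Y)) = 11*Y + 22*Y*(3 + Y))
J(h) = 1/(2*h)
(178 + P(-19))*J(-7) = (178 + 11*(-19)*(7 + 2*(-19)))*((½)/(-7)) = (178 + 11*(-19)*(7 - 38))*((½)*(-⅐)) = (178 + 11*(-19)*(-31))*(-1/14) = (178 + 6479)*(-1/14) = 6657*(-1/14) = -951/2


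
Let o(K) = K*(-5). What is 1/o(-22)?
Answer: 1/110 ≈ 0.0090909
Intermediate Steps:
o(K) = -5*K
1/o(-22) = 1/(-5*(-22)) = 1/110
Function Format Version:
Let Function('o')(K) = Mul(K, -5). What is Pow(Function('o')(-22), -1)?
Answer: Rational(1, 110) ≈ 0.0090909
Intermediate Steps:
Function('o')(K) = Mul(-5, K)
Pow(Function('o')(-22), -1) = Pow(Mul(-5, -22), -1) = Pow(110, -1) = Rational(1, 110)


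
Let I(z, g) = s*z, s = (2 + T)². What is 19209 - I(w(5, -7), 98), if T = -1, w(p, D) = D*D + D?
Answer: 19167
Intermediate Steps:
w(p, D) = D + D² (w(p, D) = D² + D = D + D²)
s = 1 (s = (2 - 1)² = 1² = 1)
I(z, g) = z (I(z, g) = 1*z = z)
19209 - I(w(5, -7), 98) = 19209 - (-7)*(1 - 7) = 19209 - (-7)*(-6) = 19209 - 1*42 = 19209 - 42 = 19167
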